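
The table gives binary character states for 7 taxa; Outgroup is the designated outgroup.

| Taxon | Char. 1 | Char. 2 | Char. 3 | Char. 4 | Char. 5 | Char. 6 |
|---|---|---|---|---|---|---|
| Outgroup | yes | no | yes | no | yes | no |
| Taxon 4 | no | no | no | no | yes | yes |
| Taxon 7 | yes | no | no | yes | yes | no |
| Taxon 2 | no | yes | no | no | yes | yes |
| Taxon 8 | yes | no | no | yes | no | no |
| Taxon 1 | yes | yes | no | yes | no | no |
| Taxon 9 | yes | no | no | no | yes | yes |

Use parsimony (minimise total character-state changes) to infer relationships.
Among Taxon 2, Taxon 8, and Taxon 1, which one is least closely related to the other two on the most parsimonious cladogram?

Character polarity is set by the outgroup: the derived state is whichever differs from the outgroup's state, so for Char. 1, Char. 3, Char. 5 the derived state is 'no', and for the remaining characters it is 'yes'.
Char. 1 (derived state 'no') is shared by Taxon 2 and Taxon 4 — a synapomorphy uniting that clade.
Char. 2 (state 'yes') occurs in Taxon 1 and Taxon 2 but conflicts with the nesting implied by the other characters — most parsimoniously interpreted as homoplasy.
All ingroup taxa share the derived state 'no' for Char. 3; it defines the ingroup but does not resolve relationships within it.
Char. 4: derived state 'yes' in Taxon 1, Taxon 7, and Taxon 8 only — synapomorphy for {Taxon 1, Taxon 7, Taxon 8}.
Char. 5 (derived state 'no') is shared by Taxon 1 and Taxon 8 — a synapomorphy uniting that clade.
Char. 6 (derived state 'yes') is shared by Taxon 2, Taxon 4, and Taxon 9 — a synapomorphy uniting that clade.
Most parsimonious ingroup topology: (((Taxon 4,Taxon 2),Taxon 9),(Taxon 7,(Taxon 8,Taxon 1))).
Taxon 1 and Taxon 8 share a more recent common ancestor with each other than either does with Taxon 2, so Taxon 2 is the least closely related of the three.

Taxon 2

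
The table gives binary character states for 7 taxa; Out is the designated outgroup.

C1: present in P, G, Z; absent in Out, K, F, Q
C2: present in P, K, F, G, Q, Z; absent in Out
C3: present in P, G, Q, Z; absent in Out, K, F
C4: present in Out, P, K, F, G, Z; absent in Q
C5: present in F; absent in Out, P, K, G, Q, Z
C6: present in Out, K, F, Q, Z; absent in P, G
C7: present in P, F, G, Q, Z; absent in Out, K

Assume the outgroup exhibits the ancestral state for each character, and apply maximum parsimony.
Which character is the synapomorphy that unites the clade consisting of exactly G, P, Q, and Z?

Character polarity is set by the outgroup: the derived state is whichever differs from the outgroup's state, so for C4, C6 the derived state is 'absent', and for the remaining characters it is 'present'.
C1: derived state 'present' in G, P, and Z only — synapomorphy for {G, P, Z}.
All ingroup taxa share the derived state 'present' for C2; it defines the ingroup but does not resolve relationships within it.
Only G, P, Q, and Z show the derived state 'present' for C3, supporting them as a clade.
C4 (derived state 'absent') is unique to Q (autapomorphy; uninformative for grouping).
C5 (derived state 'present') is unique to F (autapomorphy; uninformative for grouping).
C6: derived state 'absent' in G and P only — synapomorphy for {G, P}.
C7: derived state 'present' in F, G, P, Q, and Z only — synapomorphy for {F, G, P, Q, Z}.
Most parsimonious ingroup topology: (((((P,G),Z),Q),F),K).
The clade {G, P, Q, Z} is supported by C3: its derived state 'present' occurs in exactly those taxa and in no other taxon (including the outgroup).

C3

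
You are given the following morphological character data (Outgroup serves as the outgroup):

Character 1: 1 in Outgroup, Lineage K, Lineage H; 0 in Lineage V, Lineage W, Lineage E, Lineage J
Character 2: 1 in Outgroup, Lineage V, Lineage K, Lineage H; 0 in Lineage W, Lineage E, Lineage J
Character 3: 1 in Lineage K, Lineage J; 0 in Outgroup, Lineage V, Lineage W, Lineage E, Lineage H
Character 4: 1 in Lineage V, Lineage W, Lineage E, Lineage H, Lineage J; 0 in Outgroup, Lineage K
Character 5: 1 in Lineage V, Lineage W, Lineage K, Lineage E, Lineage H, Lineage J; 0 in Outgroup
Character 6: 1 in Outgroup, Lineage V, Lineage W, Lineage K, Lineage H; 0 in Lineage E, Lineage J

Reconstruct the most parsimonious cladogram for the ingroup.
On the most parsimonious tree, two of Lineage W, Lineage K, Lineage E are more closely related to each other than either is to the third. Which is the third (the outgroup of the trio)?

Lineage K

Character polarity is set by the outgroup: the derived state is whichever differs from the outgroup's state, so for Character 1, Character 2, Character 6 the derived state is '0', and for the remaining characters it is '1'.
Character 1 (derived state '0') is shared by Lineage E, Lineage J, Lineage V, and Lineage W — a synapomorphy uniting that clade.
Only Lineage E, Lineage J, and Lineage W show the derived state '0' for Character 2, supporting them as a clade.
Character 3 groups Lineage J and Lineage K, which is incompatible with the clades supported by the remaining characters; treating it as convergent (homoplasy) costs fewer steps than any alternative tree.
Only Lineage E, Lineage H, Lineage J, Lineage V, and Lineage W show the derived state '1' for Character 4, supporting them as a clade.
All ingroup taxa share the derived state '1' for Character 5; it defines the ingroup but does not resolve relationships within it.
Character 6 (derived state '0') is shared by Lineage E and Lineage J — a synapomorphy uniting that clade.
Most parsimonious ingroup topology: (((Lineage V,(Lineage W,(Lineage E,Lineage J))),Lineage H),Lineage K).
Lineage E and Lineage W share a more recent common ancestor with each other than either does with Lineage K, so Lineage K is the least closely related of the three.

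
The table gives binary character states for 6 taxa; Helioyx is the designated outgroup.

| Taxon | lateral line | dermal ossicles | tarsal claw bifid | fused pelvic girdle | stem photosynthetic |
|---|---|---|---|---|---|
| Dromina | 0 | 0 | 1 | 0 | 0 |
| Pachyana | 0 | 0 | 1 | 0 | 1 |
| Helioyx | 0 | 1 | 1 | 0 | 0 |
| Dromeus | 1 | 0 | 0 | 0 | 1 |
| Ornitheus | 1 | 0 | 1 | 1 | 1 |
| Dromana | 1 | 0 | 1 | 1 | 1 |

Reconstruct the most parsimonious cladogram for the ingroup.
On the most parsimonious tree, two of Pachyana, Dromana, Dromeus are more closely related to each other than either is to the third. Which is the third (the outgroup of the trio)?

Character polarity is set by the outgroup: the derived state is whichever differs from the outgroup's state, so for dermal ossicles, tarsal claw bifid the derived state is '0', and for the remaining characters it is '1'.
lateral line: derived state '1' in Dromana, Dromeus, and Ornitheus only — synapomorphy for {Dromana, Dromeus, Ornitheus}.
dermal ossicles (derived state '0') is shared by all ingroup taxa — unites the whole ingroup.
tarsal claw bifid: derived state '0' in Dromeus only — an autapomorphy, so it tells us nothing about relationships among taxa.
fused pelvic girdle (derived state '1') is shared by Dromana and Ornitheus — a synapomorphy uniting that clade.
Only Dromana, Dromeus, Ornitheus, and Pachyana show the derived state '1' for stem photosynthetic, supporting them as a clade.
Most parsimonious ingroup topology: ((((Dromana,Ornitheus),Dromeus),Pachyana),Dromina).
Dromana and Dromeus share a more recent common ancestor with each other than either does with Pachyana, so Pachyana is the least closely related of the three.

Pachyana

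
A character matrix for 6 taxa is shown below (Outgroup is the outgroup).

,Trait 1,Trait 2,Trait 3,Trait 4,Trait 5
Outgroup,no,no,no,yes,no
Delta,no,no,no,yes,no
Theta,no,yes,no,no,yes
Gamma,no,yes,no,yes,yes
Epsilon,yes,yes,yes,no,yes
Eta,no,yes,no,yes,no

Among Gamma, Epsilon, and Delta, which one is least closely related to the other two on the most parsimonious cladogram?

Character polarity is set by the outgroup: the derived state is whichever differs from the outgroup's state, so for Trait 4 the derived state is 'no', and for the remaining characters it is 'yes'.
Trait 1 (derived state 'yes') is unique to Epsilon (autapomorphy; uninformative for grouping).
Only Epsilon, Eta, Gamma, and Theta show the derived state 'yes' for Trait 2, supporting them as a clade.
Trait 3 (derived state 'yes') is unique to Epsilon (autapomorphy; uninformative for grouping).
Trait 4: derived state 'no' in Epsilon and Theta only — synapomorphy for {Epsilon, Theta}.
Trait 5 (derived state 'yes') is shared by Epsilon, Gamma, and Theta — a synapomorphy uniting that clade.
Most parsimonious ingroup topology: (Delta,(((Theta,Epsilon),Gamma),Eta)).
Gamma and Epsilon share a more recent common ancestor with each other than either does with Delta, so Delta is the least closely related of the three.

Delta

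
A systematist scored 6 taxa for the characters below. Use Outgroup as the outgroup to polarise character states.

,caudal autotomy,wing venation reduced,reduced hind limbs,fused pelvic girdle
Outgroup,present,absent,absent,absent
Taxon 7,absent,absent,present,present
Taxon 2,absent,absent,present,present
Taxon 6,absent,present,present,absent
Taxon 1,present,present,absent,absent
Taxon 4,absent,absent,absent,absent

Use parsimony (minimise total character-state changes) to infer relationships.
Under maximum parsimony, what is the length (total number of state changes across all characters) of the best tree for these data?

Character polarity is set by the outgroup: the derived state is whichever differs from the outgroup's state, so for caudal autotomy the derived state is 'absent', and for the remaining characters it is 'present'.
caudal autotomy: derived state 'absent' in Taxon 2, Taxon 4, Taxon 6, and Taxon 7 only — synapomorphy for {Taxon 2, Taxon 4, Taxon 6, Taxon 7}.
wing venation reduced groups Taxon 1 and Taxon 6, which is incompatible with the clades supported by the remaining characters; treating it as convergent (homoplasy) costs fewer steps than any alternative tree.
reduced hind limbs (derived state 'present') is shared by Taxon 2, Taxon 6, and Taxon 7 — a synapomorphy uniting that clade.
fused pelvic girdle: derived state 'present' in Taxon 2 and Taxon 7 only — synapomorphy for {Taxon 2, Taxon 7}.
Most parsimonious ingroup topology: ((((Taxon 7,Taxon 2),Taxon 6),Taxon 4),Taxon 1).
Changes per character on this tree: caudal autotomy: 1; wing venation reduced: 2; reduced hind limbs: 1; fused pelvic girdle: 1.
Total = 5.

5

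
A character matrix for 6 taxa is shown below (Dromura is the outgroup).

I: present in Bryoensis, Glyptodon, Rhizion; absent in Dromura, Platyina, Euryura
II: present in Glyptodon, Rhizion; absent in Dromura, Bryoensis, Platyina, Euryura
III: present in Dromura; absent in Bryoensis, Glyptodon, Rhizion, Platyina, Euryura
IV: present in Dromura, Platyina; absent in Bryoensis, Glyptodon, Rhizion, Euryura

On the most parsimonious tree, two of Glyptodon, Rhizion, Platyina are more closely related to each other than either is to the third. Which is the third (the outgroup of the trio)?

Character polarity is set by the outgroup: the derived state is whichever differs from the outgroup's state, so for III, IV the derived state is 'absent', and for the remaining characters it is 'present'.
I: derived state 'present' in Bryoensis, Glyptodon, and Rhizion only — synapomorphy for {Bryoensis, Glyptodon, Rhizion}.
Only Glyptodon and Rhizion show the derived state 'present' for II, supporting them as a clade.
III (derived state 'absent') is shared by all ingroup taxa — unites the whole ingroup.
Only Bryoensis, Euryura, Glyptodon, and Rhizion show the derived state 'absent' for IV, supporting them as a clade.
Most parsimonious ingroup topology: (((Bryoensis,(Glyptodon,Rhizion)),Euryura),Platyina).
Glyptodon and Rhizion share a more recent common ancestor with each other than either does with Platyina, so Platyina is the least closely related of the three.

Platyina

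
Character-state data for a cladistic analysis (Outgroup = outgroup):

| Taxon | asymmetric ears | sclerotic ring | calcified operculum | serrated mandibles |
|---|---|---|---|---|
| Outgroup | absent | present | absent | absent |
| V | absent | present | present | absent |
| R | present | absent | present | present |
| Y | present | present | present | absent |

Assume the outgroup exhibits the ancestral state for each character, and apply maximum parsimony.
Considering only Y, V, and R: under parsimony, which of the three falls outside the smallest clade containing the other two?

Character polarity is set by the outgroup: the derived state is whichever differs from the outgroup's state, so for sclerotic ring the derived state is 'absent', and for the remaining characters it is 'present'.
asymmetric ears: derived state 'present' in R and Y only — synapomorphy for {R, Y}.
sclerotic ring: derived state 'absent' in R only — an autapomorphy, so it tells us nothing about relationships among taxa.
All ingroup taxa share the derived state 'present' for calcified operculum; it defines the ingroup but does not resolve relationships within it.
serrated mandibles: derived state 'present' in R only — an autapomorphy, so it tells us nothing about relationships among taxa.
Most parsimonious ingroup topology: (V,(R,Y)).
Y and R share a more recent common ancestor with each other than either does with V, so V is the least closely related of the three.

V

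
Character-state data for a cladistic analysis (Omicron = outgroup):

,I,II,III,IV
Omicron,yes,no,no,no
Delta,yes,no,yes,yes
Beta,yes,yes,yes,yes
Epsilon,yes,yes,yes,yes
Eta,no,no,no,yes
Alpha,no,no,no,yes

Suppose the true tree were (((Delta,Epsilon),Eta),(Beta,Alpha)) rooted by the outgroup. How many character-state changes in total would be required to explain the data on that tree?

Map each character onto (((Delta,Epsilon),Eta),(Beta,Alpha)) (rooted by Omicron) and count the minimum state changes it requires (Fitch parsimony):
I: 2; II: 2; III: 2; IV: 1.
Total tree length = 7.

7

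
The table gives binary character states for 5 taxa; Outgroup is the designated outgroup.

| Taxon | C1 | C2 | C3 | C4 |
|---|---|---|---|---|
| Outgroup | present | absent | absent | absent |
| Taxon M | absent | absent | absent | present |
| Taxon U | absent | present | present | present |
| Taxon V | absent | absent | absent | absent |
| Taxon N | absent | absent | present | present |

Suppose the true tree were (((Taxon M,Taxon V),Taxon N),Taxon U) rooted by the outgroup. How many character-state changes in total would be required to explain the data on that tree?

Map each character onto (((Taxon M,Taxon V),Taxon N),Taxon U) (rooted by Outgroup) and count the minimum state changes it requires (Fitch parsimony):
C1: 1; C2: 1; C3: 2; C4: 2.
Total tree length = 6.

6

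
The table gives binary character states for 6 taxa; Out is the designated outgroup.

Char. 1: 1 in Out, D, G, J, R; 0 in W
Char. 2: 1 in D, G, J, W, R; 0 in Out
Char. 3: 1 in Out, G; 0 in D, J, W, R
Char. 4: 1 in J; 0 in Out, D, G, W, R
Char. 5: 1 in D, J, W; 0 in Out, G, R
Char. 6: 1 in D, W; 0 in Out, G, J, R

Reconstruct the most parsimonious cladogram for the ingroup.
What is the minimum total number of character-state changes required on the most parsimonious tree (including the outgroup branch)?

6

Character polarity is set by the outgroup: the derived state is whichever differs from the outgroup's state, so for Char. 1, Char. 3 the derived state is '0', and for the remaining characters it is '1'.
Char. 1: derived state '0' in W only — an autapomorphy, so it tells us nothing about relationships among taxa.
All ingroup taxa share the derived state '1' for Char. 2; it defines the ingroup but does not resolve relationships within it.
Only D, J, R, and W show the derived state '0' for Char. 3, supporting them as a clade.
Char. 4: derived state '1' in J only — an autapomorphy, so it tells us nothing about relationships among taxa.
Char. 5: derived state '1' in D, J, and W only — synapomorphy for {D, J, W}.
Char. 6 (derived state '1') is shared by D and W — a synapomorphy uniting that clade.
Most parsimonious ingroup topology: ((((D,W),J),R),G).
Changes per character on this tree: Char. 1: 1; Char. 2: 1; Char. 3: 1; Char. 4: 1; Char. 5: 1; Char. 6: 1.
Total = 6.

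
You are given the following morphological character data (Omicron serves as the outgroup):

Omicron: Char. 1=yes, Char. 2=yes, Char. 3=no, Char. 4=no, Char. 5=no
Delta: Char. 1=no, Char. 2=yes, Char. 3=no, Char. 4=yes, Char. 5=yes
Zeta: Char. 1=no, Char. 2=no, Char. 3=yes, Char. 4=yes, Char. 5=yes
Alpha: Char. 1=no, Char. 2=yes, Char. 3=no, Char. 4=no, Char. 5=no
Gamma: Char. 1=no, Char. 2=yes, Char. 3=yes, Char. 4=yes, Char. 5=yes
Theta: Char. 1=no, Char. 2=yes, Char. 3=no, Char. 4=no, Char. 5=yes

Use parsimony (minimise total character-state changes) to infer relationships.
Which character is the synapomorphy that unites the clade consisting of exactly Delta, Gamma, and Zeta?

Char. 4

Character polarity is set by the outgroup: the derived state is whichever differs from the outgroup's state, so for Char. 1, Char. 2 the derived state is 'no', and for the remaining characters it is 'yes'.
Char. 1 (derived state 'no') is shared by all ingroup taxa — unites the whole ingroup.
Char. 2: derived state 'no' in Zeta only — an autapomorphy, so it tells us nothing about relationships among taxa.
Only Gamma and Zeta show the derived state 'yes' for Char. 3, supporting them as a clade.
Char. 4: derived state 'yes' in Delta, Gamma, and Zeta only — synapomorphy for {Delta, Gamma, Zeta}.
Char. 5: derived state 'yes' in Delta, Gamma, Theta, and Zeta only — synapomorphy for {Delta, Gamma, Theta, Zeta}.
Most parsimonious ingroup topology: (((Delta,(Zeta,Gamma)),Theta),Alpha).
The clade {Delta, Gamma, Zeta} is supported by Char. 4: its derived state 'yes' occurs in exactly those taxa and in no other taxon (including the outgroup).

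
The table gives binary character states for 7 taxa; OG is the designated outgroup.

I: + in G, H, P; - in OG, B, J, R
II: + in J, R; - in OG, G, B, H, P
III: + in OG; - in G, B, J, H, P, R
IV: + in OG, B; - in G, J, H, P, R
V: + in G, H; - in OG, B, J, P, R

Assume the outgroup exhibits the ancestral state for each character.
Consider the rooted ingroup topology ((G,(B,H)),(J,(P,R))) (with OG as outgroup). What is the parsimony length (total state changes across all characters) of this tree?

10

Map each character onto ((G,(B,H)),(J,(P,R))) (rooted by OG) and count the minimum state changes it requires (Fitch parsimony):
I: 3; II: 2; III: 1; IV: 2; V: 2.
Total tree length = 10.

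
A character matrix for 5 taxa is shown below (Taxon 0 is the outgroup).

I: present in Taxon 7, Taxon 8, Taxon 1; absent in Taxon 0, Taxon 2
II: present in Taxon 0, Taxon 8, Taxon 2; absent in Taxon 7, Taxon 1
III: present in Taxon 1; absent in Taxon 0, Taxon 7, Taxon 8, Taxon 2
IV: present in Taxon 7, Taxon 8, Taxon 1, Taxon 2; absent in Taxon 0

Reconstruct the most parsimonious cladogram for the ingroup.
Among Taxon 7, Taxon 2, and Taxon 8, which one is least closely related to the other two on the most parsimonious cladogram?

Character polarity is set by the outgroup: the derived state is whichever differs from the outgroup's state, so for II the derived state is 'absent', and for the remaining characters it is 'present'.
I: derived state 'present' in Taxon 1, Taxon 7, and Taxon 8 only — synapomorphy for {Taxon 1, Taxon 7, Taxon 8}.
Only Taxon 1 and Taxon 7 show the derived state 'absent' for II, supporting them as a clade.
III: derived state 'present' in Taxon 1 only — an autapomorphy, so it tells us nothing about relationships among taxa.
All ingroup taxa share the derived state 'present' for IV; it defines the ingroup but does not resolve relationships within it.
Most parsimonious ingroup topology: (((Taxon 7,Taxon 1),Taxon 8),Taxon 2).
Taxon 7 and Taxon 8 share a more recent common ancestor with each other than either does with Taxon 2, so Taxon 2 is the least closely related of the three.

Taxon 2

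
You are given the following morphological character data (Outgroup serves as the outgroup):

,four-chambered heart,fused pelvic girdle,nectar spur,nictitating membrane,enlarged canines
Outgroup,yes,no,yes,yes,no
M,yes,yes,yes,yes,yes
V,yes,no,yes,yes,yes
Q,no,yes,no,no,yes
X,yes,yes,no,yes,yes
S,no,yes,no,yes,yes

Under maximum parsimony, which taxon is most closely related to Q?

Character polarity is set by the outgroup: the derived state is whichever differs from the outgroup's state, so for four-chambered heart, nectar spur, nictitating membrane the derived state is 'no', and for the remaining characters it is 'yes'.
four-chambered heart: derived state 'no' in Q and S only — synapomorphy for {Q, S}.
fused pelvic girdle (derived state 'yes') is shared by M, Q, S, and X — a synapomorphy uniting that clade.
nectar spur: derived state 'no' in Q, S, and X only — synapomorphy for {Q, S, X}.
nictitating membrane: derived state 'no' in Q only — an autapomorphy, so it tells us nothing about relationships among taxa.
enlarged canines (derived state 'yes') is shared by all ingroup taxa — unites the whole ingroup.
Most parsimonious ingroup topology: ((M,((Q,S),X)),V).
Q and S form a cherry on this tree, so they are sister taxa.

S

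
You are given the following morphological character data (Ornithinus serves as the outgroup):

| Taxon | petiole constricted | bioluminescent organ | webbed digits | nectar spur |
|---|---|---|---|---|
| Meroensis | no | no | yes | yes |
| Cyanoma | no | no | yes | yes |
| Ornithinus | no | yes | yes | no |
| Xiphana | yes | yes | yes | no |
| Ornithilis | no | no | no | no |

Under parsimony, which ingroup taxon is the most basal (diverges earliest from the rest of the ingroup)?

Character polarity is set by the outgroup: the derived state is whichever differs from the outgroup's state, so for bioluminescent organ, webbed digits the derived state is 'no', and for the remaining characters it is 'yes'.
petiole constricted (derived state 'yes') is unique to Xiphana (autapomorphy; uninformative for grouping).
bioluminescent organ (derived state 'no') is shared by Cyanoma, Meroensis, and Ornithilis — a synapomorphy uniting that clade.
webbed digits: derived state 'no' in Ornithilis only — an autapomorphy, so it tells us nothing about relationships among taxa.
nectar spur (derived state 'yes') is shared by Cyanoma and Meroensis — a synapomorphy uniting that clade.
Most parsimonious ingroup topology: (Xiphana,(Ornithilis,(Meroensis,Cyanoma))).
Xiphana is sister to the clade containing all other ingroup taxa, so it is the earliest-diverging (most basal) ingroup lineage.

Xiphana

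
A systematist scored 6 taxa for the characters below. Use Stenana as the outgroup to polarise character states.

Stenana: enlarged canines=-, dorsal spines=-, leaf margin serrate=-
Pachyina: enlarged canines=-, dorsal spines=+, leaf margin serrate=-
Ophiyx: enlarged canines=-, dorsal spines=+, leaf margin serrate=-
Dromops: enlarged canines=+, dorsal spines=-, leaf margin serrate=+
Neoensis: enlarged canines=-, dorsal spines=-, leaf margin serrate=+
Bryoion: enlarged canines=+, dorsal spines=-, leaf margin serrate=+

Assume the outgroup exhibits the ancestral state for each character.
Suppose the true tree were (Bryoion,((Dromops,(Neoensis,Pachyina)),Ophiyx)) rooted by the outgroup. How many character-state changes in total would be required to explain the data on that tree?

Map each character onto (Bryoion,((Dromops,(Neoensis,Pachyina)),Ophiyx)) (rooted by Stenana) and count the minimum state changes it requires (Fitch parsimony):
enlarged canines: 2; dorsal spines: 2; leaf margin serrate: 3.
Total tree length = 7.

7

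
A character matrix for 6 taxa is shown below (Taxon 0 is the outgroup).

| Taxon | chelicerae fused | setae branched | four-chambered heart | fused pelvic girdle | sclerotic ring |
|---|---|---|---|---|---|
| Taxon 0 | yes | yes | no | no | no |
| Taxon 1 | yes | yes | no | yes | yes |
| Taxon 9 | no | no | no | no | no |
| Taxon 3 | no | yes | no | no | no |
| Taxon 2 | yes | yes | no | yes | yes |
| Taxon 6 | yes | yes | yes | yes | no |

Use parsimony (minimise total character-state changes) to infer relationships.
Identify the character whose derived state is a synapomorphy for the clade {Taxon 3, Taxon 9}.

Character polarity is set by the outgroup: the derived state is whichever differs from the outgroup's state, so for chelicerae fused, setae branched the derived state is 'no', and for the remaining characters it is 'yes'.
Only Taxon 3 and Taxon 9 show the derived state 'no' for chelicerae fused, supporting them as a clade.
setae branched: derived state 'no' in Taxon 9 only — an autapomorphy, so it tells us nothing about relationships among taxa.
four-chambered heart (derived state 'yes') is unique to Taxon 6 (autapomorphy; uninformative for grouping).
Only Taxon 1, Taxon 2, and Taxon 6 show the derived state 'yes' for fused pelvic girdle, supporting them as a clade.
sclerotic ring: derived state 'yes' in Taxon 1 and Taxon 2 only — synapomorphy for {Taxon 1, Taxon 2}.
Most parsimonious ingroup topology: (((Taxon 1,Taxon 2),Taxon 6),(Taxon 9,Taxon 3)).
The clade {Taxon 3, Taxon 9} is supported by chelicerae fused: its derived state 'no' occurs in exactly those taxa and in no other taxon (including the outgroup).

chelicerae fused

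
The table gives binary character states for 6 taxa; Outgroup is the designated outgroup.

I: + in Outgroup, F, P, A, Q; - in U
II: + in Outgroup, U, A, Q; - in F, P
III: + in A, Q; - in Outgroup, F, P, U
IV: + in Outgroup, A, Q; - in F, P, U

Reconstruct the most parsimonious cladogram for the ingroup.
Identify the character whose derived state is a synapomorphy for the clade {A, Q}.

III

Character polarity is set by the outgroup: the derived state is whichever differs from the outgroup's state, so for I, II, IV the derived state is '-', and for the remaining characters it is '+'.
I: derived state '-' in U only — an autapomorphy, so it tells us nothing about relationships among taxa.
Only F and P show the derived state '-' for II, supporting them as a clade.
III (derived state '+') is shared by A and Q — a synapomorphy uniting that clade.
Only F, P, and U show the derived state '-' for IV, supporting them as a clade.
Most parsimonious ingroup topology: (((F,P),U),(A,Q)).
The clade {A, Q} is supported by III: its derived state '+' occurs in exactly those taxa and in no other taxon (including the outgroup).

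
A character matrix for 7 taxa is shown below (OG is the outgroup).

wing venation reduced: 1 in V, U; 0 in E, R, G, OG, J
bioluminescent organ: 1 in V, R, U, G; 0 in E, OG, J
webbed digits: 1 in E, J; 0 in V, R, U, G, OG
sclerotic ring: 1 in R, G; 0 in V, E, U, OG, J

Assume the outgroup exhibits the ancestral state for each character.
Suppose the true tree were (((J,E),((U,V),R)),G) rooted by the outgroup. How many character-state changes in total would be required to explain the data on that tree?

6

Map each character onto (((J,E),((U,V),R)),G) (rooted by OG) and count the minimum state changes it requires (Fitch parsimony):
wing venation reduced: 1; bioluminescent organ: 2; webbed digits: 1; sclerotic ring: 2.
Total tree length = 6.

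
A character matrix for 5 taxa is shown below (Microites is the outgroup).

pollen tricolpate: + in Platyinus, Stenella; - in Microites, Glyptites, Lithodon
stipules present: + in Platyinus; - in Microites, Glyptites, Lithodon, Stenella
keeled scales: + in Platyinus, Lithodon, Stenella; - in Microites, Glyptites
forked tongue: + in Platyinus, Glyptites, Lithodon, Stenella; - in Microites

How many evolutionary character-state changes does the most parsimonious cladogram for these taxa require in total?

4

The outgroup has state '-' for every character, so '+' is the derived state throughout.
pollen tricolpate: derived state '+' in Platyinus and Stenella only — synapomorphy for {Platyinus, Stenella}.
stipules present (derived state '+') is unique to Platyinus (autapomorphy; uninformative for grouping).
Only Lithodon, Platyinus, and Stenella show the derived state '+' for keeled scales, supporting them as a clade.
forked tongue (derived state '+') is shared by all ingroup taxa — unites the whole ingroup.
Most parsimonious ingroup topology: (((Platyinus,Stenella),Lithodon),Glyptites).
Changes per character on this tree: pollen tricolpate: 1; stipules present: 1; keeled scales: 1; forked tongue: 1.
Total = 4.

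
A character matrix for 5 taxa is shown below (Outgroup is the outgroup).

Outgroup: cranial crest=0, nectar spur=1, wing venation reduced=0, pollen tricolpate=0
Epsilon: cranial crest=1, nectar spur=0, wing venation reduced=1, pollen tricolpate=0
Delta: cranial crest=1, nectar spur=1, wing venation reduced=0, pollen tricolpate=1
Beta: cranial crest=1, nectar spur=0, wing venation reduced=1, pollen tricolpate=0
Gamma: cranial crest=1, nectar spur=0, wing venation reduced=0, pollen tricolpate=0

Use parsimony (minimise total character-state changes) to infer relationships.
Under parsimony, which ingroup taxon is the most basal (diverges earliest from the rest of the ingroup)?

Delta

Character polarity is set by the outgroup: the derived state is whichever differs from the outgroup's state, so for nectar spur the derived state is '0', and for the remaining characters it is '1'.
All ingroup taxa share the derived state '1' for cranial crest; it defines the ingroup but does not resolve relationships within it.
nectar spur (derived state '0') is shared by Beta, Epsilon, and Gamma — a synapomorphy uniting that clade.
Only Beta and Epsilon show the derived state '1' for wing venation reduced, supporting them as a clade.
pollen tricolpate (derived state '1') is unique to Delta (autapomorphy; uninformative for grouping).
Most parsimonious ingroup topology: (((Epsilon,Beta),Gamma),Delta).
Delta is sister to the clade containing all other ingroup taxa, so it is the earliest-diverging (most basal) ingroup lineage.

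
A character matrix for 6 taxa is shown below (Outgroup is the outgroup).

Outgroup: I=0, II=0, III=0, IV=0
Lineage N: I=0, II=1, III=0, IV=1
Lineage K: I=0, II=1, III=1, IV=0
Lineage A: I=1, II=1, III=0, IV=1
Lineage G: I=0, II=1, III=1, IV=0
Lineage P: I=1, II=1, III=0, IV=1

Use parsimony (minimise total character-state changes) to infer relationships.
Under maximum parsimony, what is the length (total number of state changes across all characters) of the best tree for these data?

4

The outgroup has state '0' for every character, so '1' is the derived state throughout.
I (derived state '1') is shared by Lineage A and Lineage P — a synapomorphy uniting that clade.
II (derived state '1') is shared by all ingroup taxa — unites the whole ingroup.
Only Lineage G and Lineage K show the derived state '1' for III, supporting them as a clade.
IV: derived state '1' in Lineage A, Lineage N, and Lineage P only — synapomorphy for {Lineage A, Lineage N, Lineage P}.
Most parsimonious ingroup topology: ((Lineage N,(Lineage A,Lineage P)),(Lineage K,Lineage G)).
Changes per character on this tree: I: 1; II: 1; III: 1; IV: 1.
Total = 4.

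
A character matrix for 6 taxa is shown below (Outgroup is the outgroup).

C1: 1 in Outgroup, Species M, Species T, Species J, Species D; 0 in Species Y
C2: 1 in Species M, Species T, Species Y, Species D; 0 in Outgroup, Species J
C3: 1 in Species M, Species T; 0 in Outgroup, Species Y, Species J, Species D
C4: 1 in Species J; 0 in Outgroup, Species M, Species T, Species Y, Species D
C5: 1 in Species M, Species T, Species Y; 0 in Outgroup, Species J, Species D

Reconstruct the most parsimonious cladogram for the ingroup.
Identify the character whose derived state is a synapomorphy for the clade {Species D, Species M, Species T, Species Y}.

C2

Character polarity is set by the outgroup: the derived state is whichever differs from the outgroup's state, so for C1 the derived state is '0', and for the remaining characters it is '1'.
C1: derived state '0' in Species Y only — an autapomorphy, so it tells us nothing about relationships among taxa.
C2: derived state '1' in Species D, Species M, Species T, and Species Y only — synapomorphy for {Species D, Species M, Species T, Species Y}.
C3: derived state '1' in Species M and Species T only — synapomorphy for {Species M, Species T}.
C4 (derived state '1') is unique to Species J (autapomorphy; uninformative for grouping).
C5 (derived state '1') is shared by Species M, Species T, and Species Y — a synapomorphy uniting that clade.
Most parsimonious ingroup topology: ((((Species M,Species T),Species Y),Species D),Species J).
The clade {Species D, Species M, Species T, Species Y} is supported by C2: its derived state '1' occurs in exactly those taxa and in no other taxon (including the outgroup).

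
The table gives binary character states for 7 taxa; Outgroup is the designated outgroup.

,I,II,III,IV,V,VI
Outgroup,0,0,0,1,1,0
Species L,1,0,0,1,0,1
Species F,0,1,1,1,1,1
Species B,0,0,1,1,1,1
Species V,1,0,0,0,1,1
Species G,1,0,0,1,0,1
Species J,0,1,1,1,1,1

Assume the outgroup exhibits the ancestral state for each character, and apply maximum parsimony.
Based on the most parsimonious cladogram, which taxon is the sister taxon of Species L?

Character polarity is set by the outgroup: the derived state is whichever differs from the outgroup's state, so for IV, V the derived state is '0', and for the remaining characters it is '1'.
I: derived state '1' in Species G, Species L, and Species V only — synapomorphy for {Species G, Species L, Species V}.
II: derived state '1' in Species F and Species J only — synapomorphy for {Species F, Species J}.
Only Species B, Species F, and Species J show the derived state '1' for III, supporting them as a clade.
IV: derived state '0' in Species V only — an autapomorphy, so it tells us nothing about relationships among taxa.
V (derived state '0') is shared by Species G and Species L — a synapomorphy uniting that clade.
VI (derived state '1') is shared by all ingroup taxa — unites the whole ingroup.
Most parsimonious ingroup topology: (((Species L,Species G),Species V),((Species F,Species J),Species B)).
Species L and Species G form a cherry on this tree, so they are sister taxa.

Species G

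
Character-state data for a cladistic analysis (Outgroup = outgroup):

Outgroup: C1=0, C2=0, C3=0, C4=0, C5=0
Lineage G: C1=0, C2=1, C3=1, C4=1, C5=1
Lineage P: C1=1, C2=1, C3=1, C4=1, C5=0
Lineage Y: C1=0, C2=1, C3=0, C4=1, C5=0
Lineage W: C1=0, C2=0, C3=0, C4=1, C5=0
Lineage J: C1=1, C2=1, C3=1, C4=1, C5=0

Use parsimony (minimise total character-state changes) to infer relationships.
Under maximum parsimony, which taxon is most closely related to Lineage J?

The outgroup has state '0' for every character, so '1' is the derived state throughout.
Only Lineage J and Lineage P show the derived state '1' for C1, supporting them as a clade.
Only Lineage G, Lineage J, Lineage P, and Lineage Y show the derived state '1' for C2, supporting them as a clade.
C3 (derived state '1') is shared by Lineage G, Lineage J, and Lineage P — a synapomorphy uniting that clade.
C4 (derived state '1') is shared by all ingroup taxa — unites the whole ingroup.
C5: derived state '1' in Lineage G only — an autapomorphy, so it tells us nothing about relationships among taxa.
Most parsimonious ingroup topology: (((Lineage G,(Lineage P,Lineage J)),Lineage Y),Lineage W).
Lineage J and Lineage P form a cherry on this tree, so they are sister taxa.

Lineage P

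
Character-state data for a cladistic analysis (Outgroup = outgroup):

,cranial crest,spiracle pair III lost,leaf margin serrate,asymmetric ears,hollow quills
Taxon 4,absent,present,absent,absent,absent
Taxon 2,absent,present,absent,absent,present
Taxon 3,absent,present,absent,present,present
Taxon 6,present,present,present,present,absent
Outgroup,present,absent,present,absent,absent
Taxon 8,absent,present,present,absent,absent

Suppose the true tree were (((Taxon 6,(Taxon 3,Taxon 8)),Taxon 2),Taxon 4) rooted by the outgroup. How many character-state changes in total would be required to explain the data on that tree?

Map each character onto (((Taxon 6,(Taxon 3,Taxon 8)),Taxon 2),Taxon 4) (rooted by Outgroup) and count the minimum state changes it requires (Fitch parsimony):
cranial crest: 2; spiracle pair III lost: 1; leaf margin serrate: 3; asymmetric ears: 2; hollow quills: 2.
Total tree length = 10.

10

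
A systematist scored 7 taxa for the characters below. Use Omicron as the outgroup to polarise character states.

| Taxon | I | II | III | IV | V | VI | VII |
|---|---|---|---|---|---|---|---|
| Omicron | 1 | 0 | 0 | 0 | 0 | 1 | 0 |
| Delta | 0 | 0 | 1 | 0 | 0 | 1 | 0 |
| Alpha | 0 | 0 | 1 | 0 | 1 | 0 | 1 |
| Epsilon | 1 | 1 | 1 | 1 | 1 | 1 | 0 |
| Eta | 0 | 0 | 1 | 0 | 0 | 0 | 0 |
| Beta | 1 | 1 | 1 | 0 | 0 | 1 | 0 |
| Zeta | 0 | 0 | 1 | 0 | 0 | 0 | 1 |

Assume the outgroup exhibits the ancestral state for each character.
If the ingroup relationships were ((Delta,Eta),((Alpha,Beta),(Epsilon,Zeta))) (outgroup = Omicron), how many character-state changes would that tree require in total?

Map each character onto ((Delta,Eta),((Alpha,Beta),(Epsilon,Zeta))) (rooted by Omicron) and count the minimum state changes it requires (Fitch parsimony):
I: 3; II: 2; III: 1; IV: 1; V: 2; VI: 3; VII: 2.
Total tree length = 14.

14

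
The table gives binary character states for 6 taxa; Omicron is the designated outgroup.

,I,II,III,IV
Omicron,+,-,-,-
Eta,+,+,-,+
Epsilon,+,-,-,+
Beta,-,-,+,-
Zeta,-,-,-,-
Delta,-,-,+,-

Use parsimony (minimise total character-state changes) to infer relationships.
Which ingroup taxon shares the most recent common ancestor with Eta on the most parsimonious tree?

Character polarity is set by the outgroup: the derived state is whichever differs from the outgroup's state, so for I the derived state is '-', and for the remaining characters it is '+'.
I: derived state '-' in Beta, Delta, and Zeta only — synapomorphy for {Beta, Delta, Zeta}.
II: derived state '+' in Eta only — an autapomorphy, so it tells us nothing about relationships among taxa.
III: derived state '+' in Beta and Delta only — synapomorphy for {Beta, Delta}.
IV: derived state '+' in Epsilon and Eta only — synapomorphy for {Epsilon, Eta}.
Most parsimonious ingroup topology: ((Eta,Epsilon),((Beta,Delta),Zeta)).
Eta and Epsilon form a cherry on this tree, so they are sister taxa.

Epsilon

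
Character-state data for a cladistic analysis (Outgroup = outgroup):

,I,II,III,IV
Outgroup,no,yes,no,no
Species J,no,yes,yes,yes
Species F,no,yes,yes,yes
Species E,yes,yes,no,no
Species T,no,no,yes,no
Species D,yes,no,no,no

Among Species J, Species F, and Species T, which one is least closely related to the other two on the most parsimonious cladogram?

Character polarity is set by the outgroup: the derived state is whichever differs from the outgroup's state, so for II the derived state is 'no', and for the remaining characters it is 'yes'.
I: derived state 'yes' in Species D and Species E only — synapomorphy for {Species D, Species E}.
II (state 'no') occurs in Species D and Species T but conflicts with the nesting implied by the other characters — most parsimoniously interpreted as homoplasy.
III (derived state 'yes') is shared by Species F, Species J, and Species T — a synapomorphy uniting that clade.
Only Species F and Species J show the derived state 'yes' for IV, supporting them as a clade.
Most parsimonious ingroup topology: (((Species J,Species F),Species T),(Species E,Species D)).
Species J and Species F share a more recent common ancestor with each other than either does with Species T, so Species T is the least closely related of the three.

Species T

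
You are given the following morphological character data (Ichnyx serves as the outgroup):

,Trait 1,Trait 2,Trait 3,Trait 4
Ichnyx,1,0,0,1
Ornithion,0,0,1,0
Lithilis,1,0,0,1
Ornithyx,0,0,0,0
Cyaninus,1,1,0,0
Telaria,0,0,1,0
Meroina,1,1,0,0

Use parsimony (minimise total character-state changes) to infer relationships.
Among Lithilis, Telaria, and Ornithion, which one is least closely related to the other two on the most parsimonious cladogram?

Character polarity is set by the outgroup: the derived state is whichever differs from the outgroup's state, so for Trait 1, Trait 4 the derived state is '0', and for the remaining characters it is '1'.
Trait 1: derived state '0' in Ornithion, Ornithyx, and Telaria only — synapomorphy for {Ornithion, Ornithyx, Telaria}.
Only Cyaninus and Meroina show the derived state '1' for Trait 2, supporting them as a clade.
Trait 3 (derived state '1') is shared by Ornithion and Telaria — a synapomorphy uniting that clade.
Trait 4 (derived state '0') is shared by Cyaninus, Meroina, Ornithion, Ornithyx, and Telaria — a synapomorphy uniting that clade.
Most parsimonious ingroup topology: ((((Telaria,Ornithion),Ornithyx),(Meroina,Cyaninus)),Lithilis).
Telaria and Ornithion share a more recent common ancestor with each other than either does with Lithilis, so Lithilis is the least closely related of the three.

Lithilis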